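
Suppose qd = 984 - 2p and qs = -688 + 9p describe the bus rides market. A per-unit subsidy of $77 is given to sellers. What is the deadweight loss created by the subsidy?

Pre-subsidy: 984 - 2p = -688 + 9p gives p* = 152, q* = 680.
With the subsidy, sellers receive ps = pb + 77 for each unit, where pb is the price buyers pay.
Supply in terms of pb becomes qs = -688 + 9(pb + 77) = 5 + 9pb. Setting this equal to demand: 984 - 2pb = 5 + 9pb, so pb = 89.
Sellers receive ps = 89 + 77 = 166; q' = 984 − 2·89 = 806.
The subsidy expands output by 806 − 680 = 126 past the efficient level; on those units the gap between marginal cost and willingness to pay runs from 0 up to 77.
DWL = ½ × 77 × 126 = 4851.

Deadweight loss = $4851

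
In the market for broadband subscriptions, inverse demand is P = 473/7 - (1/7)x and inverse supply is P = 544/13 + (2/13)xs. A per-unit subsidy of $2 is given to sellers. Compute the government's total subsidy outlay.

Pre-subsidy: 473/7 - (1/7)x = 544/13 + (2/13)x gives x* = 2341/27 and P* = 1490/27.
With the subsidy, sellers receive Ps = Pb + 2 for each unit, where Pb is the price buyers pay.
On the curves, Pb = 473/7 - (1/7)x and Ps = 544/13 + (2/13)x; the wedge Ps − Pb = 2 gives 544/13 + (2/13)x − (473/7 - (1/7)x) = 2, so x' = 841/9.
Then Pb = 473/7 − (1/7)·(841/9) = 488/9 and Ps = 544/13 + (2/13)·(841/9) = 506/9.
Government outlay = subsidy × quantity = 2 × 841/9 = 1682/9.

Government cost = 1682/9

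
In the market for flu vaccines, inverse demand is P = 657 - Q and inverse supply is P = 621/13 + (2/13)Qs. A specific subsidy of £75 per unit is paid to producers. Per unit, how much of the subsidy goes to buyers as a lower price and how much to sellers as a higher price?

Pre-subsidy: 657 - Q = 621/13 + (2/13)Q gives Q* = 528 and P* = 129.
With the subsidy, sellers receive Ps = Pb + 75 for each unit, where Pb is the price buyers pay.
On the curves, Pb = 657 - Q and Ps = 621/13 + (2/13)Q; the wedge Ps − Pb = 75 gives 621/13 + (2/13)Q − (657 - Q) = 75, so Q' = 593.
Then Pb = 657 − 1·593 = 64 and Ps = 621/13 + (2/13)·593 = 139.
Buyers' price falls by P* − Pb = 129 − 64 = 65; sellers' price rises by Ps − P* = 139 − 129 = 10.

Buyers gain £65 per unit; sellers gain £10 per unit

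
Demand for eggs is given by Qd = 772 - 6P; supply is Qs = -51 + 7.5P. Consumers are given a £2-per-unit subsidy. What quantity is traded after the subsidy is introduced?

Pre-subsidy: 772 - 6P = -51 + 7.5P gives P* = 1646/27, Q* = 3656/9.
With the rebate, buyers effectively pay Pb = Ps − 2, where Ps is the price sellers receive.
Demand in terms of Ps becomes Qd = 772 − 6(Ps − 2) = 784 - 6Ps. Setting this equal to supply: 784 - 6Ps = -51 + 7.5Ps, so Ps = 1670/27.
Buyers pay Pb = 1670/27 − 2 = 1616/27; Q' = -51 + 7.5·(1670/27) = 3716/9.

Q' = 3716/9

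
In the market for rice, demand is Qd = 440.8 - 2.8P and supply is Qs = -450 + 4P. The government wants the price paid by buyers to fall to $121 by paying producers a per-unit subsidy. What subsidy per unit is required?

Required subsidy s = $17 per unit

At a buyer price of 121, quantity demanded is 440.8 − 2.8·121 = 102.
Sellers supply 102 only when they receive Ps with -450 + 4·Ps = 102, i.e. Ps = 138.
s = Ps − Pb = 138 − 121 = 17.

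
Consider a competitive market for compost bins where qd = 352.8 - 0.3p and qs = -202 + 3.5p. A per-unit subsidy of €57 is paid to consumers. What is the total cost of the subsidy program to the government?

Government cost = €18510.75

Pre-subsidy: 352.8 - 0.3p = -202 + 3.5p gives p* = 146, q* = 309.
With the rebate, buyers effectively pay pb = ps − 57, where ps is the price sellers receive.
Demand in terms of ps becomes qd = 352.8 − 0.3(ps − 57) = 369.9 - 0.3ps. Setting this equal to supply: 369.9 - 0.3ps = -202 + 3.5ps, so ps = 150.5.
Buyers pay pb = 150.5 − 57 = 93.5; q' = -202 + 3.5·150.5 = 324.75.
Government outlay = subsidy × quantity = 57 × 324.75 = 18510.75.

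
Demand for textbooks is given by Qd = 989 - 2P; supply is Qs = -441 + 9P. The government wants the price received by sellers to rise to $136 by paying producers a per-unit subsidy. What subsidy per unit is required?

At a seller price of 136, quantity supplied is -441 + 9·136 = 783.
Buyers absorb 783 only when they pay Pb with 989 − 2·Pb = 783, i.e. Pb = 103.
s = Ps − Pb = 136 − 103 = 33.

Required subsidy s = $33 per unit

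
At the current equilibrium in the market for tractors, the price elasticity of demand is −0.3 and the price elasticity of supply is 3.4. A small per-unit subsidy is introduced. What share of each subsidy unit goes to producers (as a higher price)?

For a small subsidy around the equilibrium, the benefit split depends on the relative slopes, which at a point are proportional to the elasticities.
Buyer share = εs/(εs + |εd|) = 3.4/(3.4 + 0.3) = 34/37; seller share = |εd|/(εs + |εd|) = 3/37.
So producers capture 3/37 of the subsidy.

Producer share = 3/37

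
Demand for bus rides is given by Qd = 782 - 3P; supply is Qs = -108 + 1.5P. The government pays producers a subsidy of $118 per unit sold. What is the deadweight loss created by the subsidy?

Pre-subsidy: 782 - 3P = -108 + 1.5P gives P* = 1780/9, Q* = 566/3.
With the subsidy, sellers receive Ps = Pb + 118 for each unit, where Pb is the price buyers pay.
Supply in terms of Pb becomes Qs = -108 + 1.5(Pb + 118) = 69 + 1.5Pb. Setting this equal to demand: 782 - 3Pb = 69 + 1.5Pb, so Pb = 1426/9.
Sellers receive Ps = 1426/9 + 118 = 2488/9; Q' = 782 − 3·(1426/9) = 920/3.
The subsidy expands output by 920/3 − 566/3 = 118 past the efficient level; on those units the gap between marginal cost and willingness to pay runs from 0 up to 118.
DWL = ½ × 118 × 118 = 6962.

Deadweight loss = $6962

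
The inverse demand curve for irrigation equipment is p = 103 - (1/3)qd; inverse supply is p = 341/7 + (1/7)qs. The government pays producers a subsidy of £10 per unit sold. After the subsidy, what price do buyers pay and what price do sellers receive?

Buyers pay £58; sellers receive £68

Pre-subsidy: 103 - (1/3)q = 341/7 + (1/7)q gives q* = 114 and p* = 65.
With the subsidy, sellers receive ps = pb + 10 for each unit, where pb is the price buyers pay.
On the curves, pb = 103 - (1/3)q and ps = 341/7 + (1/7)q; the wedge ps − pb = 10 gives 341/7 + (1/7)q − (103 - (1/3)q) = 10, so q' = 135.
Then pb = 103 − (1/3)·135 = 58 and ps = 341/7 + (1/7)·135 = 68.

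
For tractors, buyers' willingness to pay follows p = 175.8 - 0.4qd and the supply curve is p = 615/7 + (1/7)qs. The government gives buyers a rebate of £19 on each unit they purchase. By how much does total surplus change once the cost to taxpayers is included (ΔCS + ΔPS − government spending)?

Net change in total surplus = -£332.5

Pre-subsidy: 175.8 - 0.4q = 615/7 + (1/7)q gives q* = 162 and p* = 111.
With the rebate, buyers effectively pay pb = ps − 19, where ps is the price sellers receive.
On the curves, pb = 175.8 - 0.4q and ps = 615/7 + (1/7)q; the wedge ps − pb = 19 gives 615/7 + (1/7)q − (175.8 - 0.4q) = 19, so q' = 197.
Then pb = 175.8 − 0.4·197 = 97 and ps = 615/7 + (1/7)·197 = 116.
ΔCS = ½(162 + 197)(111 − 97) = 2513; ΔPS = ½(162 + 197)(116 − 111) = 897.5.
Government spending = 19 × 197 = 3743.
Net change = 2513 + 897.5 − 3743 = -332.5. The loss equals the DWL triangle ½·19·35.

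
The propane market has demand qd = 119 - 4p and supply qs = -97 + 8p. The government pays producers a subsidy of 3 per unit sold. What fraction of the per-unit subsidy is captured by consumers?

Consumer share = 2/3

Pre-subsidy: 119 - 4p = -97 + 8p gives p* = 18, q* = 47.
With the subsidy, sellers receive ps = pb + 3 for each unit, where pb is the price buyers pay.
Supply in terms of pb becomes qs = -97 + 8(pb + 3) = -73 + 8pb. Setting this equal to demand: 119 - 4pb = -73 + 8pb, so pb = 16.
Sellers receive ps = 16 + 3 = 19; q' = 119 − 4·16 = 55.
Buyers' price falls by p* − pb = 18 − 16 = 2; sellers' price rises by ps − p* = 19 − 18 = 1.
So consumers capture 2/3 = 2/3 of each unit of subsidy.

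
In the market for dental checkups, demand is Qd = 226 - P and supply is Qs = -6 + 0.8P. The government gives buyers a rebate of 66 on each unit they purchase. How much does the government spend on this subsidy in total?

Pre-subsidy: 226 - P = -6 + 0.8P gives P* = 1160/9, Q* = 874/9.
With the rebate, buyers effectively pay Pb = Ps − 66, where Ps is the price sellers receive.
Demand in terms of Ps becomes Qd = 226 − 1(Ps − 66) = 292 - Ps. Setting this equal to supply: 292 - Ps = -6 + 0.8Ps, so Ps = 1490/9.
Buyers pay Pb = 1490/9 − 66 = 896/9; Q' = -6 + 0.8·(1490/9) = 1138/9.
Government outlay = subsidy × quantity = 66 × 1138/9 = 25036/3.

Government cost = 25036/3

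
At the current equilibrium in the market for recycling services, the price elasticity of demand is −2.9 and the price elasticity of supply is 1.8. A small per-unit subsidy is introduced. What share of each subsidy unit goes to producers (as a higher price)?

For a small subsidy around the equilibrium, the benefit split depends on the relative slopes, which at a point are proportional to the elasticities.
Buyer share = εs/(εs + |εd|) = 1.8/(1.8 + 2.9) = 18/47; seller share = |εd|/(εs + |εd|) = 29/47.
So producers capture 29/47 of the subsidy.

Producer share = 29/47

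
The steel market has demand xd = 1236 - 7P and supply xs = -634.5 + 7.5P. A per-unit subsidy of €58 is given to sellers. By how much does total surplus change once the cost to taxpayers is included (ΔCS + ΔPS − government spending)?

Pre-subsidy: 1236 - 7P = -634.5 + 7.5P gives P* = 129, x* = 333.
With the subsidy, sellers receive Ps = Pb + 58 for each unit, where Pb is the price buyers pay.
Supply in terms of Pb becomes xs = -634.5 + 7.5(Pb + 58) = -199.5 + 7.5Pb. Setting this equal to demand: 1236 - 7Pb = -199.5 + 7.5Pb, so Pb = 99.
Sellers receive Ps = 99 + 58 = 157; x' = 1236 − 7·99 = 543.
ΔCS = ½(333 + 543)(129 − 99) = 13140; ΔPS = ½(333 + 543)(157 − 129) = 12264.
Government spending = 58 × 543 = 31494.
Net change = 13140 + 12264 − 31494 = -6090. The loss equals the DWL triangle ½·58·210.

Net change in total surplus = -€6090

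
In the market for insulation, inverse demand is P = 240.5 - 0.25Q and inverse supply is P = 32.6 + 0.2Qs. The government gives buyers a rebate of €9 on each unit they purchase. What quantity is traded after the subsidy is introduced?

Q' = 482

Pre-subsidy: 240.5 - 0.25Q = 32.6 + 0.2Q gives Q* = 462 and P* = 125.
With the rebate, buyers effectively pay Pb = Ps − 9, where Ps is the price sellers receive.
On the curves, Pb = 240.5 - 0.25Q and Ps = 32.6 + 0.2Q; the wedge Ps − Pb = 9 gives 32.6 + 0.2Q − (240.5 - 0.25Q) = 9, so Q' = 482.
Then Pb = 240.5 − 0.25·482 = 120 and Ps = 32.6 + 0.2·482 = 129.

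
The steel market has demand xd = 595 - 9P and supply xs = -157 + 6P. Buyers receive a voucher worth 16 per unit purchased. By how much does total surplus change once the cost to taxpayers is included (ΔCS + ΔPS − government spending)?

Pre-subsidy: 595 - 9P = -157 + 6P gives P* = 752/15, x* = 143.8.
With the rebate, buyers effectively pay Pb = Ps − 16, where Ps is the price sellers receive.
Demand in terms of Ps becomes xd = 595 − 9(Ps − 16) = 739 - 9Ps. Setting this equal to supply: 739 - 9Ps = -157 + 6Ps, so Ps = 896/15.
Buyers pay Pb = 896/15 − 16 = 656/15; x' = -157 + 6·(896/15) = 201.4.
ΔCS = ½(143.8 + 201.4)(752/15 − 656/15) = 1104.64; ΔPS = ½(143.8 + 201.4)(896/15 − 752/15) = 1656.96.
Government spending = 16 × 201.4 = 3222.4.
Net change = 1104.64 + 1656.96 − 3222.4 = -460.8. The loss equals the DWL triangle ½·16·57.6.

Net change in total surplus = -460.8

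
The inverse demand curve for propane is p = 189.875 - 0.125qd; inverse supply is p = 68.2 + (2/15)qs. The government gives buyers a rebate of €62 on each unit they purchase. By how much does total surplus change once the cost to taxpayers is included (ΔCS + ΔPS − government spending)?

Pre-subsidy: 189.875 - 0.125q = 68.2 + (2/15)q gives q* = 471 and p* = 131.
With the rebate, buyers effectively pay pb = ps − 62, where ps is the price sellers receive.
On the curves, pb = 189.875 - 0.125q and ps = 68.2 + (2/15)q; the wedge ps − pb = 62 gives 68.2 + (2/15)q − (189.875 - 0.125q) = 62, so q' = 711.
Then pb = 189.875 − 0.125·711 = 101 and ps = 68.2 + (2/15)·711 = 163.
ΔCS = ½(471 + 711)(131 − 101) = 17730; ΔPS = ½(471 + 711)(163 − 131) = 18912.
Government spending = 62 × 711 = 44082.
Net change = 17730 + 18912 − 44082 = -7440. The loss equals the DWL triangle ½·62·240.

Net change in total surplus = -€7440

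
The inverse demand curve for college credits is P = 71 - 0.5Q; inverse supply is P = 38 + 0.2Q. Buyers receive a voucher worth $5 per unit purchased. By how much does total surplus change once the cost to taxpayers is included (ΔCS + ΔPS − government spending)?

Pre-subsidy: 71 - 0.5Q = 38 + 0.2Q gives Q* = 330/7 and P* = 332/7.
With the rebate, buyers effectively pay Pb = Ps − 5, where Ps is the price sellers receive.
On the curves, Pb = 71 - 0.5Q and Ps = 38 + 0.2Q; the wedge Ps − Pb = 5 gives 38 + 0.2Q − (71 - 0.5Q) = 5, so Q' = 380/7.
Then Pb = 71 − 0.5·(380/7) = 307/7 and Ps = 38 + 0.2·(380/7) = 342/7.
ΔCS = ½(330/7 + 380/7)(332/7 − 307/7) = 8875/49; ΔPS = ½(330/7 + 380/7)(342/7 − 332/7) = 3550/49.
Government spending = 5 × 380/7 = 1900/7.
Net change = 8875/49 + 3550/49 − 1900/7 = -125/7. The loss equals the DWL triangle ½·5·50/7.

Net change in total surplus = -125/7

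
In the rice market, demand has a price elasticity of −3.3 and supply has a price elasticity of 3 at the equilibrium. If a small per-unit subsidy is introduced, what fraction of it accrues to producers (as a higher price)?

Producer share = 11/21

For a small subsidy around the equilibrium, the benefit split depends on the relative slopes, which at a point are proportional to the elasticities.
Buyer share = εs/(εs + |εd|) = 3/(3 + 3.3) = 10/21; seller share = |εd|/(εs + |εd|) = 11/21.
So producers capture 11/21 of the subsidy.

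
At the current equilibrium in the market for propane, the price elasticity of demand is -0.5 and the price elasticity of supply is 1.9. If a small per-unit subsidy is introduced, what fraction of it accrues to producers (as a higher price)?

Producer share = 5/24

For a small subsidy around the equilibrium, the benefit split depends on the relative slopes, which at a point are proportional to the elasticities.
Buyer share = εs/(εs + |εd|) = 1.9/(1.9 + 0.5) = 19/24; seller share = |εd|/(εs + |εd|) = 5/24.
So producers capture 5/24 of the subsidy.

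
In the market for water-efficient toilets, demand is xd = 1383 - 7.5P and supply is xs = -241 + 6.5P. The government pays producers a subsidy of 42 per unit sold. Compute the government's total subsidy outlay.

Government cost = 27688.5

Pre-subsidy: 1383 - 7.5P = -241 + 6.5P gives P* = 116, x* = 513.
With the subsidy, sellers receive Ps = Pb + 42 for each unit, where Pb is the price buyers pay.
Supply in terms of Pb becomes xs = -241 + 6.5(Pb + 42) = 32 + 6.5Pb. Setting this equal to demand: 1383 - 7.5Pb = 32 + 6.5Pb, so Pb = 96.5.
Sellers receive Ps = 96.5 + 42 = 138.5; x' = 1383 − 7.5·96.5 = 659.25.
Government outlay = subsidy × quantity = 42 × 659.25 = 27688.5.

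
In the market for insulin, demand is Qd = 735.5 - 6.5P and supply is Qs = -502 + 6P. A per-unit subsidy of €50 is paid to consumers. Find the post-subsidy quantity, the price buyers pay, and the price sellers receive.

Q' = 248; buyers pay €75; sellers receive €125

Pre-subsidy: 735.5 - 6.5P = -502 + 6P gives P* = 99, Q* = 92.
With the rebate, buyers effectively pay Pb = Ps − 50, where Ps is the price sellers receive.
Demand in terms of Ps becomes Qd = 735.5 − 6.5(Ps − 50) = 1060.5 - 6.5Ps. Setting this equal to supply: 1060.5 - 6.5Ps = -502 + 6Ps, so Ps = 125.
Buyers pay Pb = 125 − 50 = 75; Q' = -502 + 6·125 = 248.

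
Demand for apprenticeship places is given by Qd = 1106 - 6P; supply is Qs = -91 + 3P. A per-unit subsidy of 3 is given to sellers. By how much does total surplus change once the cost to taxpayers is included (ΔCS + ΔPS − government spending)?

Net change in total surplus = -9

Pre-subsidy: 1106 - 6P = -91 + 3P gives P* = 133, Q* = 308.
With the subsidy, sellers receive Ps = Pb + 3 for each unit, where Pb is the price buyers pay.
Supply in terms of Pb becomes Qs = -91 + 3(Pb + 3) = -82 + 3Pb. Setting this equal to demand: 1106 - 6Pb = -82 + 3Pb, so Pb = 132.
Sellers receive Ps = 132 + 3 = 135; Q' = 1106 − 6·132 = 314.
ΔCS = ½(308 + 314)(133 − 132) = 311; ΔPS = ½(308 + 314)(135 − 133) = 622.
Government spending = 3 × 314 = 942.
Net change = 311 + 622 − 942 = -9. The loss equals the DWL triangle ½·3·6.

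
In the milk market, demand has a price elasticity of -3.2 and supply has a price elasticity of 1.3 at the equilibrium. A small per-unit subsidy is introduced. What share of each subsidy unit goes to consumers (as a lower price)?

For a small subsidy around the equilibrium, the benefit split depends on the relative slopes, which at a point are proportional to the elasticities.
Buyer share = εs/(εs + |εd|) = 1.3/(1.3 + 3.2) = 13/45; seller share = |εd|/(εs + |εd|) = 32/45.

Consumer share = 13/45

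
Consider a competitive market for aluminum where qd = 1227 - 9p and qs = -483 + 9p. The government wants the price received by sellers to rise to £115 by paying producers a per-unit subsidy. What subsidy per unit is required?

At a seller price of 115, quantity supplied is -483 + 9·115 = 552.
Buyers absorb 552 only when they pay pb with 1227 − 9·pb = 552, i.e. pb = 75.
s = ps − pb = 115 − 75 = 40.

Required subsidy s = £40 per unit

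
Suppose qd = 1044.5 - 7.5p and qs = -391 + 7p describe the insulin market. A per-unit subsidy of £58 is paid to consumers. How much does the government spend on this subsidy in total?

Pre-subsidy: 1044.5 - 7.5p = -391 + 7p gives p* = 99, q* = 302.
With the rebate, buyers effectively pay pb = ps − 58, where ps is the price sellers receive.
Demand in terms of ps becomes qd = 1044.5 − 7.5(ps − 58) = 1479.5 - 7.5ps. Setting this equal to supply: 1479.5 - 7.5ps = -391 + 7ps, so ps = 129.
Buyers pay pb = 129 − 58 = 71; q' = -391 + 7·129 = 512.
Government outlay = subsidy × quantity = 58 × 512 = 29696.

Government cost = £29696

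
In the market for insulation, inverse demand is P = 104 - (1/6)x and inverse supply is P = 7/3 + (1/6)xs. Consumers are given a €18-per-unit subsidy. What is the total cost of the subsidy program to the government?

Pre-subsidy: 104 - (1/6)x = 7/3 + (1/6)x gives x* = 305 and P* = 319/6.
With the rebate, buyers effectively pay Pb = Ps − 18, where Ps is the price sellers receive.
On the curves, Pb = 104 - (1/6)x and Ps = 7/3 + (1/6)x; the wedge Ps − Pb = 18 gives 7/3 + (1/6)x − (104 - (1/6)x) = 18, so x' = 359.
Then Pb = 104 − (1/6)·359 = 265/6 and Ps = 7/3 + (1/6)·359 = 373/6.
Government outlay = subsidy × quantity = 18 × 359 = 6462.

Government cost = €6462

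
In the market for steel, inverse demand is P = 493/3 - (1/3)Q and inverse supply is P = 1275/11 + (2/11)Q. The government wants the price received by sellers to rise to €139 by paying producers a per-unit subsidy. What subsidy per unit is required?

Required subsidy s = €17 per unit

At a seller price of 139, quantity supplied is -637.5 + 5.5·139 = 127.
Buyers absorb 127 only when they pay Pb = 493/3 − (1/3)·127 = 122.
s = Ps − Pb = 139 − 122 = 17.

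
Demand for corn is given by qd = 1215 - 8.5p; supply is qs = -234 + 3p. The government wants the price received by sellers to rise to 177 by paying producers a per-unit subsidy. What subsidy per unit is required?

Required subsidy s = 69 per unit

At a seller price of 177, quantity supplied is -234 + 3·177 = 297.
Buyers absorb 297 only when they pay pb with 1215 − 8.5·pb = 297, i.e. pb = 108.
s = ps − pb = 177 − 108 = 69.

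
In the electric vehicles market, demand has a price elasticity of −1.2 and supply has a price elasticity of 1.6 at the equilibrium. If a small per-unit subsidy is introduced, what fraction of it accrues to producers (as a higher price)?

For a small subsidy around the equilibrium, the benefit split depends on the relative slopes, which at a point are proportional to the elasticities.
Buyer share = εs/(εs + |εd|) = 1.6/(1.6 + 1.2) = 4/7; seller share = |εd|/(εs + |εd|) = 3/7.
So producers capture 3/7 of the subsidy.

Producer share = 3/7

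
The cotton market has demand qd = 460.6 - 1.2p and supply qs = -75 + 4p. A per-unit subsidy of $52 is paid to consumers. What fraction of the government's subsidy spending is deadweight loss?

DWL / government spending = 24/385

Pre-subsidy: 460.6 - 1.2p = -75 + 4p gives p* = 103, q* = 337.
With the rebate, buyers effectively pay pb = ps − 52, where ps is the price sellers receive.
Demand in terms of ps becomes qd = 460.6 − 1.2(ps − 52) = 523 - 1.2ps. Setting this equal to supply: 523 - 1.2ps = -75 + 4ps, so ps = 115.
Buyers pay pb = 115 − 52 = 63; q' = -75 + 4·115 = 385.
ΔCS = ½(337 + 385)(103 − 63) = 14440; ΔPS = ½(337 + 385)(115 − 103) = 4332.
Government spending = 52 × 385 = 20020.
DWL = ½ × 52 × (385 − 337) = 1248; fraction = 1248 / 20020 = 24/385.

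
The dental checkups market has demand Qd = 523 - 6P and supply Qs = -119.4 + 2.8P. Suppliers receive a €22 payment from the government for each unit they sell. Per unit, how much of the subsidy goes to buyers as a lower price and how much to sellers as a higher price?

Pre-subsidy: 523 - 6P = -119.4 + 2.8P gives P* = 73, Q* = 85.
With the subsidy, sellers receive Ps = Pb + 22 for each unit, where Pb is the price buyers pay.
Supply in terms of Pb becomes Qs = -119.4 + 2.8(Pb + 22) = -57.8 + 2.8Pb. Setting this equal to demand: 523 - 6Pb = -57.8 + 2.8Pb, so Pb = 66.
Sellers receive Ps = 66 + 22 = 88; Q' = 523 − 6·66 = 127.
Buyers' price falls by P* − Pb = 73 − 66 = 7; sellers' price rises by Ps − P* = 88 − 73 = 15.

Buyers gain €7 per unit; sellers gain €15 per unit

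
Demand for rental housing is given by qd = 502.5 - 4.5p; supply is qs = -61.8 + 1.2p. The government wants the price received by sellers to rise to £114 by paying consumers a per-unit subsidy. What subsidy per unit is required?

At a seller price of 114, quantity supplied is -61.8 + 1.2·114 = 75.
Buyers absorb 75 only when they pay pb with 502.5 − 4.5·pb = 75, i.e. pb = 95.
s = ps − pb = 114 − 95 = 19.

Required subsidy s = £19 per unit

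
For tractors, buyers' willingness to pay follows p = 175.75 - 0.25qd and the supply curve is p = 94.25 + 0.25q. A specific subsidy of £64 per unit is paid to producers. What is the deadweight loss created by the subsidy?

Deadweight loss = £4096

Pre-subsidy: 175.75 - 0.25q = 94.25 + 0.25q gives q* = 163 and p* = 135.
With the subsidy, sellers receive ps = pb + 64 for each unit, where pb is the price buyers pay.
On the curves, pb = 175.75 - 0.25q and ps = 94.25 + 0.25q; the wedge ps − pb = 64 gives 94.25 + 0.25q − (175.75 - 0.25q) = 64, so q' = 291.
Then pb = 175.75 − 0.25·291 = 103 and ps = 94.25 + 0.25·291 = 167.
The subsidy expands output by 291 − 163 = 128 past the efficient level; on those units the gap between marginal cost and willingness to pay runs from 0 up to 64.
DWL = ½ × 64 × 128 = 4096.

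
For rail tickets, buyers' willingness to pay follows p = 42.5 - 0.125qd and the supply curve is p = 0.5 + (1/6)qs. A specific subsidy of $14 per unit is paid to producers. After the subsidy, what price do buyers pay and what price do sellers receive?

Buyers pay $18.5; sellers receive $32.5

Pre-subsidy: 42.5 - 0.125q = 0.5 + (1/6)q gives q* = 144 and p* = 24.5.
With the subsidy, sellers receive ps = pb + 14 for each unit, where pb is the price buyers pay.
On the curves, pb = 42.5 - 0.125q and ps = 0.5 + (1/6)q; the wedge ps − pb = 14 gives 0.5 + (1/6)q − (42.5 - 0.125q) = 14, so q' = 192.
Then pb = 42.5 − 0.125·192 = 18.5 and ps = 0.5 + (1/6)·192 = 32.5.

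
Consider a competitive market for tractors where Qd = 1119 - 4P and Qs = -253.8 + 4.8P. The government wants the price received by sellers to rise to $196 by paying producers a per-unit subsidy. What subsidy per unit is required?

Required subsidy s = $88 per unit

At a seller price of 196, quantity supplied is -253.8 + 4.8·196 = 687.
Buyers absorb 687 only when they pay Pb with 1119 − 4·Pb = 687, i.e. Pb = 108.
s = Ps − Pb = 196 − 108 = 88.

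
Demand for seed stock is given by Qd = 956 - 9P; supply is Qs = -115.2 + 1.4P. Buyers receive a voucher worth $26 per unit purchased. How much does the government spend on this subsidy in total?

Government cost = $1573

Pre-subsidy: 956 - 9P = -115.2 + 1.4P gives P* = 103, Q* = 29.
With the rebate, buyers effectively pay Pb = Ps − 26, where Ps is the price sellers receive.
Demand in terms of Ps becomes Qd = 956 − 9(Ps − 26) = 1190 - 9Ps. Setting this equal to supply: 1190 - 9Ps = -115.2 + 1.4Ps, so Ps = 125.5.
Buyers pay Pb = 125.5 − 26 = 99.5; Q' = -115.2 + 1.4·125.5 = 60.5.
Government outlay = subsidy × quantity = 26 × 60.5 = 1573.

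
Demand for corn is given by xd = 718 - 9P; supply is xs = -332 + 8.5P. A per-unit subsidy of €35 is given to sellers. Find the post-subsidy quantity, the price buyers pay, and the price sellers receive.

x' = 331; buyers pay €43; sellers receive €78

Pre-subsidy: 718 - 9P = -332 + 8.5P gives P* = 60, x* = 178.
With the subsidy, sellers receive Ps = Pb + 35 for each unit, where Pb is the price buyers pay.
Supply in terms of Pb becomes xs = -332 + 8.5(Pb + 35) = -34.5 + 8.5Pb. Setting this equal to demand: 718 - 9Pb = -34.5 + 8.5Pb, so Pb = 43.
Sellers receive Ps = 43 + 35 = 78; x' = 718 − 9·43 = 331.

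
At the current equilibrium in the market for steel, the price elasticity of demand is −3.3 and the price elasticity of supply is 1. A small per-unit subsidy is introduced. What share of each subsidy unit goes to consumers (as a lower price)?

Consumer share = 10/43

For a small subsidy around the equilibrium, the benefit split depends on the relative slopes, which at a point are proportional to the elasticities.
Buyer share = εs/(εs + |εd|) = 1/(1 + 3.3) = 10/43; seller share = |εd|/(εs + |εd|) = 33/43.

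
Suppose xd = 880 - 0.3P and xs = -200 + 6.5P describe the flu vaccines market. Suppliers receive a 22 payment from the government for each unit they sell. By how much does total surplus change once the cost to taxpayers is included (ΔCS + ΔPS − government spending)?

Net change in total surplus = -4719/68

Pre-subsidy: 880 - 0.3P = -200 + 6.5P gives P* = 2700/17, x* = 14150/17.
With the subsidy, sellers receive Ps = Pb + 22 for each unit, where Pb is the price buyers pay.
Supply in terms of Pb becomes xs = -200 + 6.5(Pb + 22) = -57 + 6.5Pb. Setting this equal to demand: 880 - 0.3Pb = -57 + 6.5Pb, so Pb = 4685/34.
Sellers receive Ps = 4685/34 + 22 = 5433/34; x' = 880 − 0.3·(4685/34) = 57029/68.
ΔCS = ½(14150/17 + 57029/68)(2700/17 − 4685/34) = 81244735/4624; ΔPS = ½(14150/17 + 57029/68)(5433/34 − 2700/17) = 3749757/4624.
Government spending = 22 × 57029/68 = 627319/34.
Net change = 81244735/4624 + 3749757/4624 − 627319/34 = -4719/68. The loss equals the DWL triangle ½·22·429/68.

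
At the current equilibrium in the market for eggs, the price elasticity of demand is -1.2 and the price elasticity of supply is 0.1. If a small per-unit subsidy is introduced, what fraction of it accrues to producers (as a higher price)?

Producer share = 12/13

For a small subsidy around the equilibrium, the benefit split depends on the relative slopes, which at a point are proportional to the elasticities.
Buyer share = εs/(εs + |εd|) = 0.1/(0.1 + 1.2) = 1/13; seller share = |εd|/(εs + |εd|) = 12/13.
So producers capture 12/13 of the subsidy.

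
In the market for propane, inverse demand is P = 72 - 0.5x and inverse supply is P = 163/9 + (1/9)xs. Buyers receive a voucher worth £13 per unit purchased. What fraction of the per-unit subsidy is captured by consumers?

Consumer share = 9/11

Pre-subsidy: 72 - 0.5x = 163/9 + (1/9)x gives x* = 970/11 and P* = 307/11.
With the rebate, buyers effectively pay Pb = Ps − 13, where Ps is the price sellers receive.
On the curves, Pb = 72 - 0.5x and Ps = 163/9 + (1/9)x; the wedge Ps − Pb = 13 gives 163/9 + (1/9)x − (72 - 0.5x) = 13, so x' = 1204/11.
Then Pb = 72 − 0.5·(1204/11) = 190/11 and Ps = 163/9 + (1/9)·(1204/11) = 333/11.
Buyers' price falls by P* − Pb = 307/11 − 190/11 = 117/11; sellers' price rises by Ps − P* = 333/11 − 307/11 = 26/11.
So consumers capture (117/11)/13 = 9/11 of each unit of subsidy.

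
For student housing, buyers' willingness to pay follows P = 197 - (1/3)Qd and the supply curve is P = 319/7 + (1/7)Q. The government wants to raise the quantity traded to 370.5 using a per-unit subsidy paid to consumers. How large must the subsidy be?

At Q = 370.5, from the demand curve buyers pay Pb = 197 − (1/3)·370.5 = 73.5; from the supply curve sellers need Ps = 319/7 + (1/7)·370.5 = 98.5.
The subsidy must fill the gap: s = Ps − Pb = 98.5 − 73.5 = 25.

Required subsidy s = 25 per unit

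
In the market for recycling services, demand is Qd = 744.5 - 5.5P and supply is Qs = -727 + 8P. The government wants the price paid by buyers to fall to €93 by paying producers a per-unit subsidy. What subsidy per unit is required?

Required subsidy s = €27 per unit

At a buyer price of 93, quantity demanded is 744.5 − 5.5·93 = 233.
Sellers supply 233 only when they receive Ps with -727 + 8·Ps = 233, i.e. Ps = 120.
s = Ps − Pb = 120 − 93 = 27.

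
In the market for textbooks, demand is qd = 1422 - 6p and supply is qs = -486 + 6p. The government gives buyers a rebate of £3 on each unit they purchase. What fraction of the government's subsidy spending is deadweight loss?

DWL / government spending = 1/106

Pre-subsidy: 1422 - 6p = -486 + 6p gives p* = 159, q* = 468.
With the rebate, buyers effectively pay pb = ps − 3, where ps is the price sellers receive.
Demand in terms of ps becomes qd = 1422 − 6(ps − 3) = 1440 - 6ps. Setting this equal to supply: 1440 - 6ps = -486 + 6ps, so ps = 160.5.
Buyers pay pb = 160.5 − 3 = 157.5; q' = -486 + 6·160.5 = 477.
ΔCS = ½(468 + 477)(159 − 157.5) = 708.75; ΔPS = ½(468 + 477)(160.5 − 159) = 708.75.
Government spending = 3 × 477 = 1431.
DWL = ½ × 3 × (477 − 468) = 13.5; fraction = 13.5 / 1431 = 1/106.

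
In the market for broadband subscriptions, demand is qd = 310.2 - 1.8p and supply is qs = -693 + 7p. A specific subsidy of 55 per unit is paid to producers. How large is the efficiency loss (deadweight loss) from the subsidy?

Pre-subsidy: 310.2 - 1.8p = -693 + 7p gives p* = 114, q* = 105.
With the subsidy, sellers receive ps = pb + 55 for each unit, where pb is the price buyers pay.
Supply in terms of pb becomes qs = -693 + 7(pb + 55) = -308 + 7pb. Setting this equal to demand: 310.2 - 1.8pb = -308 + 7pb, so pb = 70.25.
Sellers receive ps = 70.25 + 55 = 125.25; q' = 310.2 − 1.8·70.25 = 183.75.
The subsidy expands output by 183.75 − 105 = 78.75 past the efficient level; on those units the gap between marginal cost and willingness to pay runs from 0 up to 55.
DWL = ½ × 55 × 78.75 = 2165.625.

Deadweight loss = 2165.625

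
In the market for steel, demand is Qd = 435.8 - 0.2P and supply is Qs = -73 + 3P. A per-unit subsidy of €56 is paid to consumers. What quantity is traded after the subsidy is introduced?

Pre-subsidy: 435.8 - 0.2P = -73 + 3P gives P* = 159, Q* = 404.
With the rebate, buyers effectively pay Pb = Ps − 56, where Ps is the price sellers receive.
Demand in terms of Ps becomes Qd = 435.8 − 0.2(Ps − 56) = 447 - 0.2Ps. Setting this equal to supply: 447 - 0.2Ps = -73 + 3Ps, so Ps = 162.5.
Buyers pay Pb = 162.5 − 56 = 106.5; Q' = -73 + 3·162.5 = 414.5.

Q' = 414.5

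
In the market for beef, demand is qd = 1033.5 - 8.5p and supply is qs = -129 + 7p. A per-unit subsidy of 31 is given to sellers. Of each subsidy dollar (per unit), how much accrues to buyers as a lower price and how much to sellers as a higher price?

Pre-subsidy: 1033.5 - 8.5p = -129 + 7p gives p* = 75, q* = 396.
With the subsidy, sellers receive ps = pb + 31 for each unit, where pb is the price buyers pay.
Supply in terms of pb becomes qs = -129 + 7(pb + 31) = 88 + 7pb. Setting this equal to demand: 1033.5 - 8.5pb = 88 + 7pb, so pb = 61.
Sellers receive ps = 61 + 31 = 92; q' = 1033.5 − 8.5·61 = 515.
Buyers' price falls by p* − pb = 75 − 61 = 14; sellers' price rises by ps − p* = 92 − 75 = 17.

Buyers gain 14 per unit; sellers gain 17 per unit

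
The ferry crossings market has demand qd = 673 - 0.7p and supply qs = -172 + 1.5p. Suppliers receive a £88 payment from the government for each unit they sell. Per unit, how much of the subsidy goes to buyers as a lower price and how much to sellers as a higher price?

Pre-subsidy: 673 - 0.7p = -172 + 1.5p gives p* = 4225/11, q* = 8891/22.
With the subsidy, sellers receive ps = pb + 88 for each unit, where pb is the price buyers pay.
Supply in terms of pb becomes qs = -172 + 1.5(pb + 88) = -40 + 1.5pb. Setting this equal to demand: 673 - 0.7pb = -40 + 1.5pb, so pb = 3565/11.
Sellers receive ps = 3565/11 + 88 = 4533/11; q' = 673 − 0.7·(3565/11) = 9815/22.
Buyers' price falls by p* − pb = 4225/11 − 3565/11 = 60; sellers' price rises by ps − p* = 4533/11 − 4225/11 = 28.

Buyers gain £60 per unit; sellers gain £28 per unit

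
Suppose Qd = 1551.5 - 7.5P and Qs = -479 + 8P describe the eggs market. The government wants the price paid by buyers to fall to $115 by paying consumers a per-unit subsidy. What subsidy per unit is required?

Required subsidy s = $31 per unit

At a buyer price of 115, quantity demanded is 1551.5 − 7.5·115 = 689.
Sellers supply 689 only when they receive Ps with -479 + 8·Ps = 689, i.e. Ps = 146.
s = Ps − Pb = 146 − 115 = 31.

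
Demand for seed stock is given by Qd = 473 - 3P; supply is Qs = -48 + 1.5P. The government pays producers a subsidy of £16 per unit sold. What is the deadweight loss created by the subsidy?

Deadweight loss = £128

Pre-subsidy: 473 - 3P = -48 + 1.5P gives P* = 1042/9, Q* = 377/3.
With the subsidy, sellers receive Ps = Pb + 16 for each unit, where Pb is the price buyers pay.
Supply in terms of Pb becomes Qs = -48 + 1.5(Pb + 16) = -24 + 1.5Pb. Setting this equal to demand: 473 - 3Pb = -24 + 1.5Pb, so Pb = 994/9.
Sellers receive Ps = 994/9 + 16 = 1138/9; Q' = 473 − 3·(994/9) = 425/3.
The subsidy expands output by 425/3 − 377/3 = 16 past the efficient level; on those units the gap between marginal cost and willingness to pay runs from 0 up to 16.
DWL = ½ × 16 × 16 = 128.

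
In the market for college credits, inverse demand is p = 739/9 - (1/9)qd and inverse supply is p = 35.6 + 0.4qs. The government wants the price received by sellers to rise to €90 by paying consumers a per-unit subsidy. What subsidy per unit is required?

At a seller price of 90, quantity supplied is -89 + 2.5·90 = 136.
Buyers absorb 136 only when they pay pb = 739/9 − (1/9)·136 = 67.
s = ps − pb = 90 − 67 = 23.

Required subsidy s = €23 per unit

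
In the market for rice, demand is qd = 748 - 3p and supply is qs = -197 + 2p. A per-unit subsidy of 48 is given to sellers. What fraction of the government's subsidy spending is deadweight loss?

DWL / government spending = 144/1193

Pre-subsidy: 748 - 3p = -197 + 2p gives p* = 189, q* = 181.
With the subsidy, sellers receive ps = pb + 48 for each unit, where pb is the price buyers pay.
Supply in terms of pb becomes qs = -197 + 2(pb + 48) = -101 + 2pb. Setting this equal to demand: 748 - 3pb = -101 + 2pb, so pb = 169.8.
Sellers receive ps = 169.8 + 48 = 217.8; q' = 748 − 3·169.8 = 238.6.
ΔCS = ½(181 + 238.6)(189 − 169.8) = 4028.16; ΔPS = ½(181 + 238.6)(217.8 − 189) = 6042.24.
Government spending = 48 × 238.6 = 11452.8.
DWL = ½ × 48 × (238.6 − 181) = 1382.4; fraction = 1382.4 / 11452.8 = 144/1193.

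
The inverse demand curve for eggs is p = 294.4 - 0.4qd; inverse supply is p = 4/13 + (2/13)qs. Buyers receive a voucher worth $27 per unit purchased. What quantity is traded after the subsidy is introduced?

q' = 579.75

Pre-subsidy: 294.4 - 0.4q = 4/13 + (2/13)q gives q* = 531 and p* = 82.
With the rebate, buyers effectively pay pb = ps − 27, where ps is the price sellers receive.
On the curves, pb = 294.4 - 0.4q and ps = 4/13 + (2/13)q; the wedge ps − pb = 27 gives 4/13 + (2/13)q − (294.4 - 0.4q) = 27, so q' = 579.75.
Then pb = 294.4 − 0.4·579.75 = 62.5 and ps = 4/13 + (2/13)·579.75 = 89.5.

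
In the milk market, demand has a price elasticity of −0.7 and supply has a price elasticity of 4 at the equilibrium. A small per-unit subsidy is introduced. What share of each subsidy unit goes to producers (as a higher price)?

Producer share = 7/47

For a small subsidy around the equilibrium, the benefit split depends on the relative slopes, which at a point are proportional to the elasticities.
Buyer share = εs/(εs + |εd|) = 4/(4 + 0.7) = 40/47; seller share = |εd|/(εs + |εd|) = 7/47.
So producers capture 7/47 of the subsidy.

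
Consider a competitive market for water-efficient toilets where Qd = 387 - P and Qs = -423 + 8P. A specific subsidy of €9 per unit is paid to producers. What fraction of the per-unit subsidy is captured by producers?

Pre-subsidy: 387 - P = -423 + 8P gives P* = 90, Q* = 297.
With the subsidy, sellers receive Ps = Pb + 9 for each unit, where Pb is the price buyers pay.
Supply in terms of Pb becomes Qs = -423 + 8(Pb + 9) = -351 + 8Pb. Setting this equal to demand: 387 - Pb = -351 + 8Pb, so Pb = 82.
Sellers receive Ps = 82 + 9 = 91; Q' = 387 − 1·82 = 305.
Buyers' price falls by P* − Pb = 90 − 82 = 8; sellers' price rises by Ps − P* = 91 − 90 = 1.
So producers capture 1/9 = 1/9 of each unit of subsidy.

Producer share = 1/9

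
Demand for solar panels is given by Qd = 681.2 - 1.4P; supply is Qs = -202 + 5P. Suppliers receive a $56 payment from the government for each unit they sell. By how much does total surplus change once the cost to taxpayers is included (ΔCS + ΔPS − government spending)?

Net change in total surplus = -$1715

Pre-subsidy: 681.2 - 1.4P = -202 + 5P gives P* = 138, Q* = 488.
With the subsidy, sellers receive Ps = Pb + 56 for each unit, where Pb is the price buyers pay.
Supply in terms of Pb becomes Qs = -202 + 5(Pb + 56) = 78 + 5Pb. Setting this equal to demand: 681.2 - 1.4Pb = 78 + 5Pb, so Pb = 94.25.
Sellers receive Ps = 94.25 + 56 = 150.25; Q' = 681.2 − 1.4·94.25 = 549.25.
ΔCS = ½(488 + 549.25)(138 − 94.25) = 22689.84375; ΔPS = ½(488 + 549.25)(150.25 − 138) = 6353.15625.
Government spending = 56 × 549.25 = 30758.
Net change = 22689.84375 + 6353.15625 − 30758 = -1715. The loss equals the DWL triangle ½·56·61.25.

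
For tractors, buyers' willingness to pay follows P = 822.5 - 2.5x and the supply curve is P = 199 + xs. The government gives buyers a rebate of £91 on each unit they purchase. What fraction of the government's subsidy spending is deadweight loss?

DWL / government spending = 91/1429

Pre-subsidy: 822.5 - 2.5x = 199 + x gives x* = 1247/7 and P* = 2640/7.
With the rebate, buyers effectively pay Pb = Ps − 91, where Ps is the price sellers receive.
On the curves, Pb = 822.5 - 2.5x and Ps = 199 + x; the wedge Ps − Pb = 91 gives 199 + x − (822.5 - 2.5x) = 91, so x' = 1429/7.
Then Pb = 822.5 − 2.5·(1429/7) = 2185/7 and Ps = 199 + 1·(1429/7) = 2822/7.
ΔCS = ½(1247/7 + 1429/7)(2640/7 − 2185/7) = 86970/7; ΔPS = ½(1247/7 + 1429/7)(2822/7 − 2640/7) = 34788/7.
Government spending = 91 × 1429/7 = 18577.
DWL = ½ × 91 × (1429/7 − 1247/7) = 1183; fraction = 1183 / 18577 = 91/1429.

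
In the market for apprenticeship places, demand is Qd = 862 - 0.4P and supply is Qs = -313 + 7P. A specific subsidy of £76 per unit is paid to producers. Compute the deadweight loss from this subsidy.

Deadweight loss = 40432/37

Pre-subsidy: 862 - 0.4P = -313 + 7P gives P* = 5875/37, Q* = 29544/37.
With the subsidy, sellers receive Ps = Pb + 76 for each unit, where Pb is the price buyers pay.
Supply in terms of Pb becomes Qs = -313 + 7(Pb + 76) = 219 + 7Pb. Setting this equal to demand: 862 - 0.4Pb = 219 + 7Pb, so Pb = 3215/37.
Sellers receive Ps = 3215/37 + 76 = 6027/37; Q' = 862 − 0.4·(3215/37) = 30608/37.
The subsidy expands output by 30608/37 − 29544/37 = 1064/37 past the efficient level; on those units the gap between marginal cost and willingness to pay runs from 0 up to 76.
DWL = ½ × 76 × 1064/37 = 40432/37.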